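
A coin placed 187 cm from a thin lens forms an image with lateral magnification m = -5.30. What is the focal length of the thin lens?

m = −d_i/d_o ⇒ d_i = −m·d_o = −(-5.30)·(187) = 991.1 cm.
1/f = 1/d_o + 1/d_i = 1/(187) + 1/(991.1) = 0.006357, so f = 157 cm.
Since f is positive, the thin lens is converging.

f = 157 cm (converging)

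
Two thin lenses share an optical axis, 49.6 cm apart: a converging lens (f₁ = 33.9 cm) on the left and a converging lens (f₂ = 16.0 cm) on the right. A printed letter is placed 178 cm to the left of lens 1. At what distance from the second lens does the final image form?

Lens 1: 1/d_i1 = 1/f₁ − 1/d_o1 = 1/(33.9) − 1/(178) = 0.02388, so d_i1 = 41.88 cm.
The intermediate image is 41.88 cm to the right of lens 1, which is 49.6 − (41.88) = 7.720 cm to the left of lens 2, so d_o2 = +7.720 cm.
Lens 2: 1/d_i2 = 1/f₂ − 1/d_o2 = 1/(16.0) − 1/(7.720) = -0.06703, so d_i2 = -14.9 cm.
The final image is virtual, 14.9 cm to the left of lens 2 (overall magnification ≈ -0.45).

14.9 cm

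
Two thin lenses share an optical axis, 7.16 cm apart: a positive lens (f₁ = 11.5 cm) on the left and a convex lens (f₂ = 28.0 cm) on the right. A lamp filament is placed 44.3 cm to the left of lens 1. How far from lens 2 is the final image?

6.44 cm

Lens 1: 1/d_i1 = 1/f₁ − 1/d_o1 = 1/(11.5) − 1/(44.3) = 0.06438, so d_i1 = 15.53 cm.
The intermediate image is 15.53 cm to the right of lens 1, which lies 8.370 cm to the right of lens 2 — a virtual object — so d_o2 = −8.370 cm.
Lens 2: 1/d_i2 = 1/f₂ − 1/d_o2 = 1/(28.0) − 1/(-8.370) = 0.1552, so d_i2 = 6.44 cm.
The final image is real, 6.44 cm to the right of lens 2 (overall magnification ≈ -0.27).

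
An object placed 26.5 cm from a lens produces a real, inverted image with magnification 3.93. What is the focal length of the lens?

m = −d_i/d_o ⇒ d_i = −m·d_o = −(-3.93)·(26.5) = 104.1 cm.
1/f = 1/d_o + 1/d_i = 1/(26.5) + 1/(104.1) = 0.04734, so f = 21.1 cm.
Since f is positive, the lens is converging.

f = 21.1 cm (converging)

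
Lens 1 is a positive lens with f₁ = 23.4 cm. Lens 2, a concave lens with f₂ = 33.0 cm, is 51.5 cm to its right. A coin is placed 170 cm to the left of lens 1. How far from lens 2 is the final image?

Lens 1: 1/d_i1 = 1/f₁ − 1/d_o1 = 1/(23.4) − 1/(170) = 0.03685, so d_i1 = 27.14 cm.
The intermediate image is 27.14 cm to the right of lens 1, which is 51.5 − (27.14) = 24.36 cm to the left of lens 2, so d_o2 = +24.36 cm.
Lens 2 is diverging, so f₂ = −33.0 cm.
Lens 2: 1/d_i2 = 1/f₂ − 1/d_o2 = 1/(-33.0) − 1/(24.36) = -0.07135, so d_i2 = -14.0 cm.
The final image is virtual, 14.0 cm to the left of lens 2 (overall magnification ≈ -0.092).

14.0 cm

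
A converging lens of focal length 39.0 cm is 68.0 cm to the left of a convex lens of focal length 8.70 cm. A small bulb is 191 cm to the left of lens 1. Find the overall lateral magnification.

m = +0.217

Lens 1: 1/d_i1 = 1/(39.0) − 1/(191) = 0.02041, so d_i1 = 49.01 cm; m₁ = −d_i1/d_o1 = -0.2566.
d_o2 = 68.0 − (49.01) = 18.99 cm.
Lens 2: 1/d_i2 = 1/(8.70) − 1/(18.99) = 0.06228, so d_i2 = 16.06 cm; m₂ = −d_i2/d_o2 = -0.8455.
m = m₁·m₂ = (-0.2566)(-0.8455) = +0.217.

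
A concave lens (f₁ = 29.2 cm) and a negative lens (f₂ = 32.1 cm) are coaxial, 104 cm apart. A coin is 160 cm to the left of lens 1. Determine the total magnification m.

m = +0.0308

f₁ = −29.2 cm (diverging).
Lens 1: 1/d_i1 = 1/(-29.2) − 1/(160) = -0.04050, so d_i1 = -24.69 cm; m₁ = −d_i1/d_o1 = +0.1543.
d_o2 = 104 − (-24.69) = 128.7 cm.
f₂ = −32.1 cm (diverging).
Lens 2: 1/d_i2 = 1/(-32.1) − 1/(128.7) = -0.03892, so d_i2 = -25.69 cm; m₂ = −d_i2/d_o2 = +0.1996.
m = m₁·m₂ = (+0.1543)(+0.1996) = +0.0308.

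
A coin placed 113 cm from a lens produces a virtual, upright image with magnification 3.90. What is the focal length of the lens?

m = −d_i/d_o ⇒ d_i = −m·d_o = −(+3.90)·(113) = -440.7 cm.
1/f = 1/d_o + 1/d_i = 1/(113) + 1/(-440.7) = 0.006580, so f = 152 cm.
Since f is positive, the lens is converging.

f = 152 cm (converging)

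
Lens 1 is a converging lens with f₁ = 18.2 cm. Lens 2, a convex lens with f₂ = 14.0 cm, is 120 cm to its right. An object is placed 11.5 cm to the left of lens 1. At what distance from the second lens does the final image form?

15.4 cm

Lens 1: 1/d_i1 = 1/f₁ − 1/d_o1 = 1/(18.2) − 1/(11.5) = -0.03201, so d_i1 = -31.24 cm.
The intermediate image is 31.24 cm to the left of lens 1 (virtual), which is 120 − (-31.24) = 151.2 cm to the left of lens 2, so d_o2 = +151.2 cm.
Lens 2: 1/d_i2 = 1/f₂ − 1/d_o2 = 1/(14.0) − 1/(151.2) = 0.06481, so d_i2 = 15.4 cm.
The final image is real, 15.4 cm to the right of lens 2 (overall magnification ≈ -0.28).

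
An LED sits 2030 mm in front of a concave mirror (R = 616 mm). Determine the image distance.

363 mm

f = R/2 = 616/2 = 308.0 mm.
Mirror equation: 1/s_i = 1/f − 1/s_o = 1/(308.0) − 1/(2030) = 0.003247 − 0.0004926 = 0.002754, so s_i = 363 mm.
The image is real, inverted and reduced, in front of the mirror.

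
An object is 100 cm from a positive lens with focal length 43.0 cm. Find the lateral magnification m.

1/d_i = 1/f − 1/d_o = 1/(43.00) − 1/(100) = 0.01326, so d_i = 75.44 cm.
m = −d_i/d_o = −(75.44)/(100) = -0.754.
The image is real, inverted and reduced, on the far side of the lens.

m = -0.754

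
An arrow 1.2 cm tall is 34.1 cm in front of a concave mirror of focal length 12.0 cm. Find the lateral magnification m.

1/d_i = 1/f − 1/d_o = 1/(12.00) − 1/(34.1) = 0.05401, so d_i = 18.52 cm.
m = −d_i/d_o = −(18.52)/(34.1) = -0.543.
The image is real, inverted and reduced, in front of the mirror.

m = -0.543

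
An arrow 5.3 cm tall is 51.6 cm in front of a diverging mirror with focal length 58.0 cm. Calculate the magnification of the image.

m = +0.529

For a diverging mirror, f = -58.0 cm.
1/d_i = 1/f − 1/d_o = 1/(-58.00) − 1/(51.6) = -0.03662, so d_i = -27.31 cm.
m = −d_i/d_o = −(-27.31)/(51.6) = +0.529.
The image is virtual, upright and reduced, behind the mirror.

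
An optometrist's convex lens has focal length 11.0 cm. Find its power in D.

f = 11.0 cm = 0.110 m.
P = 1/f = 1/(0.110 m) = +9.09 D.

P = +9.09 D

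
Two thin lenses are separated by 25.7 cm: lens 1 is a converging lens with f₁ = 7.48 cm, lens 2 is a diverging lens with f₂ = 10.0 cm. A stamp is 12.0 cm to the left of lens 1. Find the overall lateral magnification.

m = -1.04

Lens 1: 1/d_i1 = 1/(7.48) − 1/(12.0) = 0.05036, so d_i1 = 19.86 cm; m₁ = −d_i1/d_o1 = -1.655.
d_o2 = 25.7 − (19.86) = 5.840 cm.
f₂ = −10.0 cm (diverging).
Lens 2: 1/d_i2 = 1/(-10.0) − 1/(5.840) = -0.2712, so d_i2 = -3.687 cm; m₂ = −d_i2/d_o2 = +0.6313.
m = m₁·m₂ = (-1.655)(+0.6313) = -1.04.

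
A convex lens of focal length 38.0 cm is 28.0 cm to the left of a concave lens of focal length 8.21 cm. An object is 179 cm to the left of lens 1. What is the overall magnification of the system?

m = +0.184

Lens 1: 1/d_i1 = 1/(38.0) − 1/(179) = 0.02073, so d_i1 = 48.24 cm; m₁ = −d_i1/d_o1 = -0.2695.
d_o2 = 28.0 − (48.24) = -20.24 cm (virtual object).
f₂ = −8.21 cm (diverging).
Lens 2: 1/d_i2 = 1/(-8.21) − 1/(-20.24) = -0.07240, so d_i2 = -13.81 cm; m₂ = −d_i2/d_o2 = -0.6825.
m = m₁·m₂ = (-0.2695)(-0.6825) = +0.184.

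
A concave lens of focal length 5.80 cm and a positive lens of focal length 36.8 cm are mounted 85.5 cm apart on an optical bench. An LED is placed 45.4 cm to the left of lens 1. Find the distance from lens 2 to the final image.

Lens 1 is diverging, so f₁ = −5.80 cm.
Lens 1: 1/d_i1 = 1/f₁ − 1/d_o1 = 1/(-5.80) − 1/(45.4) = -0.1944, so d_i1 = -5.143 cm.
The intermediate image is 5.143 cm to the left of lens 1 (virtual), which is 85.5 − (-5.143) = 90.64 cm to the left of lens 2, so d_o2 = +90.64 cm.
Lens 2: 1/d_i2 = 1/f₂ − 1/d_o2 = 1/(36.8) − 1/(90.64) = 0.01614, so d_i2 = 62.0 cm.
The final image is real, 62.0 cm to the right of lens 2 (overall magnification ≈ -0.077).

62.0 cm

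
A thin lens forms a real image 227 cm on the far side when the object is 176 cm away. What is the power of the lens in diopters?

P = +1.01 D

d_i = +227 cm.
1/f = 1/d_o + 1/d_i = 1/(176) + 1/(227) = 0.01009 cm⁻¹.
f = 99.14 cm = 0.9914 m, so P = 1/f = +1.01 D.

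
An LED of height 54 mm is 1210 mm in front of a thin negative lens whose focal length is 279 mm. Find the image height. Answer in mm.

10.1 mm

For a negative lens, f = -279 mm.
1/d_i = 1/f − 1/d_o = 1/(-279.0) − 1/(1210) = -0.004411, so d_i = -226.7 mm.
m = −d_i/d_o = +0.1874.
|h_i| = |m|·h_o = 0.1874 × 54 = 10.1 mm. The image is virtual, upright and reduced, on the same side as the object.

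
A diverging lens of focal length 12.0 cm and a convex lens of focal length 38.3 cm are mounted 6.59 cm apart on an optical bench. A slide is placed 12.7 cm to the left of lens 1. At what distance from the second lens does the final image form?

19.1 cm

Lens 1 is diverging, so f₁ = −12.0 cm.
Lens 1: 1/d_i1 = 1/f₁ − 1/d_o1 = 1/(-12.0) − 1/(12.7) = -0.1621, so d_i1 = -6.170 cm.
The intermediate image is 6.170 cm to the left of lens 1 (virtual), which is 6.59 − (-6.170) = 12.76 cm to the left of lens 2, so d_o2 = +12.76 cm.
Lens 2: 1/d_i2 = 1/f₂ − 1/d_o2 = 1/(38.3) − 1/(12.76) = -0.05226, so d_i2 = -19.1 cm.
The final image is virtual, 19.1 cm to the left of lens 2 (overall magnification ≈ 0.73).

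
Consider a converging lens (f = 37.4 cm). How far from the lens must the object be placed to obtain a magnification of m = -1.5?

62.3 cm

m = −d_i/d_o ⇒ d_i = −m·d_o.
1/f = 1/d_o + 1/d_i = 1/d_o − 1/(m·d_o) = (1 − 1/m)/d_o, so d_o = f(1 − 1/m) = (37.40)(1 − 1/(-1.5)) = 62.3 cm.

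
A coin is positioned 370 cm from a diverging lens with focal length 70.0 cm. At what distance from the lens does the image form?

58.9 cm

For a diverging lens, f = -70.0 cm.
Lens equation: 1/d_i = 1/f − 1/d_o = 1/(-70.00) − 1/(370) = -0.01429 − 0.002703 = -0.01699, so d_i = -58.9 cm.
The image is virtual, upright and reduced, on the same side as the object.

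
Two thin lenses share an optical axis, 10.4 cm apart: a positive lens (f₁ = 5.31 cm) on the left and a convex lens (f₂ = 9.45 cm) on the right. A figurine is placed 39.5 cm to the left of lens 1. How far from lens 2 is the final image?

Lens 1: 1/d_i1 = 1/f₁ − 1/d_o1 = 1/(5.31) − 1/(39.5) = 0.1630, so d_i1 = 6.135 cm.
The intermediate image is 6.135 cm to the right of lens 1, which is 10.4 − (6.135) = 4.265 cm to the left of lens 2, so d_o2 = +4.265 cm.
Lens 2: 1/d_i2 = 1/f₂ − 1/d_o2 = 1/(9.45) − 1/(4.265) = -0.1286, so d_i2 = -7.77 cm.
The final image is virtual, 7.77 cm to the left of lens 2 (overall magnification ≈ -0.28).

7.77 cm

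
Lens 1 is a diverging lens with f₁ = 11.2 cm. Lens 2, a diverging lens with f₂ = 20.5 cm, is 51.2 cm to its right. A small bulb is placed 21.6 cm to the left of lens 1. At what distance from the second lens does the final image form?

Lens 1 is diverging, so f₁ = −11.2 cm.
Lens 1: 1/d_i1 = 1/f₁ − 1/d_o1 = 1/(-11.2) − 1/(21.6) = -0.1356, so d_i1 = -7.376 cm.
The intermediate image is 7.376 cm to the left of lens 1 (virtual), which is 51.2 − (-7.376) = 58.58 cm to the left of lens 2, so d_o2 = +58.58 cm.
Lens 2 is diverging, so f₂ = −20.5 cm.
Lens 2: 1/d_i2 = 1/f₂ − 1/d_o2 = 1/(-20.5) − 1/(58.58) = -0.06585, so d_i2 = -15.2 cm.
The final image is virtual, 15.2 cm to the left of lens 2 (overall magnification ≈ 0.089).

15.2 cm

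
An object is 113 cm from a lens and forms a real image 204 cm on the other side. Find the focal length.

Real image ⇒ d_i = +204 cm.
1/f = 1/d_o + 1/d_i = 1/(113) + 1/(204) = 0.01375, so f = 72.7 cm.
Since f is positive, the lens is converging.

f = 72.7 cm (converging)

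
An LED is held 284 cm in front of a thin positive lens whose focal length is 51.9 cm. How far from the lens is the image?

63.5 cm

Lens equation: 1/s_i = 1/f − 1/s_o = 1/(51.90) − 1/(284) = 0.01927 − 0.003521 = 0.01575, so s_i = 63.5 cm.
The image is real, inverted and reduced, on the far side of the lens.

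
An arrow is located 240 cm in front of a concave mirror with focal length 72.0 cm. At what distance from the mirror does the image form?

Mirror equation: 1/d_i = 1/f − 1/d_o = 1/(72.00) − 1/(240) = 0.01389 − 0.004167 = 0.009722, so d_i = 103 cm.
The image is real, inverted and reduced, in front of the mirror.

103 cm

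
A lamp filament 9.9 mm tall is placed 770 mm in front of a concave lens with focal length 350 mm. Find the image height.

3.09 mm

For a concave lens, f = -350 mm.
1/d_i = 1/f − 1/d_o = 1/(-350.0) − 1/(770) = -0.004156, so d_i = -240.6 mm.
m = −d_i/d_o = +0.3125.
|h_i| = |m|·h_o = 0.3125 × 9.9 = 3.09 mm. The image is virtual, upright and reduced, on the same side as the object.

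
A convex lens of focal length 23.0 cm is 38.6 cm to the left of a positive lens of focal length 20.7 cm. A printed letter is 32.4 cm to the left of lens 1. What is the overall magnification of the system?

Lens 1: 1/d_i1 = 1/(23.0) − 1/(32.4) = 0.01261, so d_i1 = 79.28 cm; m₁ = −d_i1/d_o1 = -2.447.
d_o2 = 38.6 − (79.28) = -40.68 cm (virtual object).
Lens 2: 1/d_i2 = 1/(20.7) − 1/(-40.68) = 0.07289, so d_i2 = 13.72 cm; m₂ = −d_i2/d_o2 = +0.3372.
m = m₁·m₂ = (-2.447)(+0.3372) = -0.825.

m = -0.825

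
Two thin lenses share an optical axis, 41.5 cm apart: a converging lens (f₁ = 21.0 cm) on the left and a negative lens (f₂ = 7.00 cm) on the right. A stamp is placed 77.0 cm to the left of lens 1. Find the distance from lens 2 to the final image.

Lens 1: 1/d_i1 = 1/f₁ − 1/d_o1 = 1/(21.0) − 1/(77.0) = 0.03463, so d_i1 = 28.88 cm.
The intermediate image is 28.88 cm to the right of lens 1, which is 41.5 − (28.88) = 12.62 cm to the left of lens 2, so d_o2 = +12.62 cm.
Lens 2 is diverging, so f₂ = −7.00 cm.
Lens 2: 1/d_i2 = 1/f₂ − 1/d_o2 = 1/(-7.00) − 1/(12.62) = -0.2221, so d_i2 = -4.50 cm.
The final image is virtual, 4.50 cm to the left of lens 2 (overall magnification ≈ -0.13).

4.50 cm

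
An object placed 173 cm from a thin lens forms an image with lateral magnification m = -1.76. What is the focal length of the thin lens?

f = 110 cm (converging)

m = −d_i/d_o ⇒ d_i = −m·d_o = −(-1.76)·(173) = 304.5 cm.
1/f = 1/d_o + 1/d_i = 1/(173) + 1/(304.5) = 0.009064, so f = 110 cm.
Since f is positive, the thin lens is converging.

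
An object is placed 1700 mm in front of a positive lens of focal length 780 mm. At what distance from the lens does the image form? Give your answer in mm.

1440 mm

Thin-lens equation: 1/v = 1/f − 1/u = 1/(780.0) − 1/(1700) = 0.001282 − 0.0005882 = 0.0006938, so v = 1440 mm.
The image is real, inverted and reduced, on the far side of the lens.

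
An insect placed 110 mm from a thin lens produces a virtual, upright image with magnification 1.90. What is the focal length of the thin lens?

m = −d_i/d_o ⇒ d_i = −m·d_o = −(+1.90)·(110) = -209.0 mm.
1/f = 1/d_o + 1/d_i = 1/(110) + 1/(-209.0) = 0.004306, so f = 232 mm.
Since f is positive, the thin lens is converging.

f = 232 mm (converging)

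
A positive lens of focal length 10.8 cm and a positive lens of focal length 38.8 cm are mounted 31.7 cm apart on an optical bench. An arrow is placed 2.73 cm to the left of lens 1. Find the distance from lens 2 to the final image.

Lens 1: 1/d_i1 = 1/f₁ − 1/d_o1 = 1/(10.8) − 1/(2.73) = -0.2737, so d_i1 = -3.654 cm.
The intermediate image is 3.654 cm to the left of lens 1 (virtual), which is 31.7 − (-3.654) = 35.35 cm to the left of lens 2, so d_o2 = +35.35 cm.
Lens 2: 1/d_i2 = 1/f₂ − 1/d_o2 = 1/(38.8) − 1/(35.35) = -0.002515, so d_i2 = -398 cm.
The final image is virtual, 398 cm to the left of lens 2 (overall magnification ≈ 15).

398 cm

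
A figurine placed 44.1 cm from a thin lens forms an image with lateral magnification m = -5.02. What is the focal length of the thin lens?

f = 36.8 cm (converging)

m = −d_i/d_o ⇒ d_i = −m·d_o = −(-5.02)·(44.1) = 221.4 cm.
1/f = 1/d_o + 1/d_i = 1/(44.1) + 1/(221.4) = 0.02719, so f = 36.8 cm.
Since f is positive, the thin lens is converging.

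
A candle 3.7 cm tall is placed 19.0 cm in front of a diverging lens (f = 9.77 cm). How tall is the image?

For a diverging lens, f = -9.77 cm.
1/d_i = 1/f − 1/d_o = 1/(-9.770) − 1/(19.0) = -0.1550, so d_i = -6.452 cm.
m = −d_i/d_o = +0.3396.
|h_i| = |m|·h_o = 0.3396 × 3.7 = 1.26 cm. The image is virtual, upright and reduced, on the same side as the object.

1.26 cm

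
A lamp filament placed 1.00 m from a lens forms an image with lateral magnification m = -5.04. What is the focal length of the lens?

f = 0.834 m (converging)

m = −d_i/d_o ⇒ d_i = −m·d_o = −(-5.04)·(1.00) = 5.040 m.
1/f = 1/d_o + 1/d_i = 1/(1.00) + 1/(5.040) = 1.198, so f = 0.834 m.
Since f is positive, the lens is converging.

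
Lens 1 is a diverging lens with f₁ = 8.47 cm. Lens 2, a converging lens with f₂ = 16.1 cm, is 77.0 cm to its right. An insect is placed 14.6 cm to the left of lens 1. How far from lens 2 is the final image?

Lens 1 is diverging, so f₁ = −8.47 cm.
Lens 1: 1/d_i1 = 1/f₁ − 1/d_o1 = 1/(-8.47) − 1/(14.6) = -0.1866, so d_i1 = -5.360 cm.
The intermediate image is 5.360 cm to the left of lens 1 (virtual), which is 77.0 − (-5.360) = 82.36 cm to the left of lens 2, so d_o2 = +82.36 cm.
Lens 2: 1/d_i2 = 1/f₂ − 1/d_o2 = 1/(16.1) − 1/(82.36) = 0.04997, so d_i2 = 20.0 cm.
The final image is real, 20.0 cm to the right of lens 2 (overall magnification ≈ -0.089).

20.0 cm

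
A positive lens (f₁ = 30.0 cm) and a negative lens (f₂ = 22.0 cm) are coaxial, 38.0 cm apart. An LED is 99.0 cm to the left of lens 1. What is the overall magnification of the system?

m = -0.564

Lens 1: 1/d_i1 = 1/(30.0) − 1/(99.0) = 0.02323, so d_i1 = 43.04 cm; m₁ = −d_i1/d_o1 = -0.4347.
d_o2 = 38.0 − (43.04) = -5.040 cm (virtual object).
f₂ = −22.0 cm (diverging).
Lens 2: 1/d_i2 = 1/(-22.0) − 1/(-5.040) = 0.1530, so d_i2 = 6.538 cm; m₂ = −d_i2/d_o2 = +1.297.
m = m₁·m₂ = (-0.4347)(+1.297) = -0.564.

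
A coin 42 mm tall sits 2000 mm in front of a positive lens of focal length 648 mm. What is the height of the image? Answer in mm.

1/d_i = 1/f − 1/d_o = 1/(648.0) − 1/(2000) = 0.001043, so d_i = 958.6 mm.
m = −d_i/d_o = -0.4793.
|h_i| = |m|·h_o = 0.4793 × 42 = 20.1 mm. The image is real, inverted and reduced, on the far side of the lens.

20.1 mm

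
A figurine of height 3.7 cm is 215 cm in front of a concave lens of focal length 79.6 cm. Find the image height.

For a concave lens, f = -79.6 cm.
1/d_i = 1/f − 1/d_o = 1/(-79.60) − 1/(215) = -0.01721, so d_i = -58.09 cm.
m = −d_i/d_o = +0.2702.
|h_i| = |m|·h_o = 0.2702 × 3.7 = 1.000 cm. The image is virtual, upright and reduced, on the same side as the object.

1.000 cm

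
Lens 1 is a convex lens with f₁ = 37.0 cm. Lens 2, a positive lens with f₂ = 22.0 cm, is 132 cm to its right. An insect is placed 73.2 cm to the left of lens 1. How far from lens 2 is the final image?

Lens 1: 1/d_i1 = 1/f₁ − 1/d_o1 = 1/(37.0) − 1/(73.2) = 0.01337, so d_i1 = 74.82 cm.
The intermediate image is 74.82 cm to the right of lens 1, which is 132 − (74.82) = 57.18 cm to the left of lens 2, so d_o2 = +57.18 cm.
Lens 2: 1/d_i2 = 1/f₂ − 1/d_o2 = 1/(22.0) − 1/(57.18) = 0.02797, so d_i2 = 35.8 cm.
The final image is real, 35.8 cm to the right of lens 2 (overall magnification ≈ 0.64).

35.8 cm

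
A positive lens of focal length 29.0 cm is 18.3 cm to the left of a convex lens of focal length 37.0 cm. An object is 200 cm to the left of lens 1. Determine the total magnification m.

Lens 1: 1/d_i1 = 1/(29.0) − 1/(200) = 0.02948, so d_i1 = 33.92 cm; m₁ = −d_i1/d_o1 = -0.1696.
d_o2 = 18.3 − (33.92) = -15.62 cm (virtual object).
Lens 2: 1/d_i2 = 1/(37.0) − 1/(-15.62) = 0.09105, so d_i2 = 10.98 cm; m₂ = −d_i2/d_o2 = +0.7032.
m = m₁·m₂ = (-0.1696)(+0.7032) = -0.119.

m = -0.119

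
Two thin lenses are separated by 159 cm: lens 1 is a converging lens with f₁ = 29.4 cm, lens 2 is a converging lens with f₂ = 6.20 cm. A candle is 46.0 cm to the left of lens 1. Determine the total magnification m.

m = +0.154

Lens 1: 1/d_i1 = 1/(29.4) − 1/(46.0) = 0.01227, so d_i1 = 81.47 cm; m₁ = −d_i1/d_o1 = -1.771.
d_o2 = 159 − (81.47) = 77.53 cm.
Lens 2: 1/d_i2 = 1/(6.20) − 1/(77.53) = 0.1484, so d_i2 = 6.739 cm; m₂ = −d_i2/d_o2 = -0.08692.
m = m₁·m₂ = (-1.771)(-0.08692) = +0.154.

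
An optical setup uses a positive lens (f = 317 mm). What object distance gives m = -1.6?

m = −d_i/d_o ⇒ d_i = −m·d_o.
1/f = 1/d_o + 1/d_i = 1/d_o − 1/(m·d_o) = (1 − 1/m)/d_o, so d_o = f(1 − 1/m) = (317.0)(1 − 1/(-1.6)) = 515 mm.

515 mm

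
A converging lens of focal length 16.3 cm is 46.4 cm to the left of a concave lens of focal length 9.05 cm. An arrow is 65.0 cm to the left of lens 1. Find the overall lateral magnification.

Lens 1: 1/d_i1 = 1/(16.3) − 1/(65.0) = 0.04597, so d_i1 = 21.76 cm; m₁ = −d_i1/d_o1 = -0.3348.
d_o2 = 46.4 − (21.76) = 24.64 cm.
f₂ = −9.05 cm (diverging).
Lens 2: 1/d_i2 = 1/(-9.05) − 1/(24.64) = -0.1511, so d_i2 = -6.619 cm; m₂ = −d_i2/d_o2 = +0.2686.
m = m₁·m₂ = (-0.3348)(+0.2686) = -0.0899.

m = -0.0899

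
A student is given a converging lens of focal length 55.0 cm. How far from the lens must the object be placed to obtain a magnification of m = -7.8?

62.1 cm

m = −d_i/d_o ⇒ d_i = −m·d_o.
1/f = 1/d_o + 1/d_i = 1/d_o − 1/(m·d_o) = (1 − 1/m)/d_o, so d_o = f(1 − 1/m) = (55.00)(1 − 1/(-7.8)) = 62.1 cm.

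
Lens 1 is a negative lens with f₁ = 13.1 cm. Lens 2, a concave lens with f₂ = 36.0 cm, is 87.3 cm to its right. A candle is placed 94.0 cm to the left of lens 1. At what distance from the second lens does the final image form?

26.4 cm

Lens 1 is diverging, so f₁ = −13.1 cm.
Lens 1: 1/d_i1 = 1/f₁ − 1/d_o1 = 1/(-13.1) − 1/(94.0) = -0.08697, so d_i1 = -11.50 cm.
The intermediate image is 11.50 cm to the left of lens 1 (virtual), which is 87.3 − (-11.50) = 98.80 cm to the left of lens 2, so d_o2 = +98.80 cm.
Lens 2 is diverging, so f₂ = −36.0 cm.
Lens 2: 1/d_i2 = 1/f₂ − 1/d_o2 = 1/(-36.0) − 1/(98.80) = -0.03790, so d_i2 = -26.4 cm.
The final image is virtual, 26.4 cm to the left of lens 2 (overall magnification ≈ 0.033).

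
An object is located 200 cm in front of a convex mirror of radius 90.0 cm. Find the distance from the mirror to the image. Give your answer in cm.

36.7 cm

f = R/2 = 90.0/2 = 45.00 cm; for a convex mirror, f = -45.00 cm.
Mirror equation: 1/d_i = 1/f − 1/d_o = 1/(-45.00) − 1/(200) = -0.02222 − 0.005000 = -0.02722, so d_i = -36.7 cm.
The image is virtual, upright and reduced, behind the mirror.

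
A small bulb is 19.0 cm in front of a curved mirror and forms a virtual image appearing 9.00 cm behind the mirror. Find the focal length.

f = -17.1 cm (convex)

Virtual image ⇒ d_i = −9.00 cm.
1/f = 1/d_o + 1/d_i = 1/(19.0) + 1/(-9.00) = -0.05848, so f = -17.1 cm.
Since f is negative, the curved mirror is convex.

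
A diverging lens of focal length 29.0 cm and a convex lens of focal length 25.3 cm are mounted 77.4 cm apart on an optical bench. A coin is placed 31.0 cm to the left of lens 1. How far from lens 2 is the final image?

Lens 1 is diverging, so f₁ = −29.0 cm.
Lens 1: 1/d_i1 = 1/f₁ − 1/d_o1 = 1/(-29.0) − 1/(31.0) = -0.06674, so d_i1 = -14.98 cm.
The intermediate image is 14.98 cm to the left of lens 1 (virtual), which is 77.4 − (-14.98) = 92.38 cm to the left of lens 2, so d_o2 = +92.38 cm.
Lens 2: 1/d_i2 = 1/f₂ − 1/d_o2 = 1/(25.3) − 1/(92.38) = 0.02870, so d_i2 = 34.8 cm.
The final image is real, 34.8 cm to the right of lens 2 (overall magnification ≈ -0.18).

34.8 cm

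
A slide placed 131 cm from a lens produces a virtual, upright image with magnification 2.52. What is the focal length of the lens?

f = 217 cm (converging)

m = −d_i/d_o ⇒ d_i = −m·d_o = −(+2.52)·(131) = -330.1 cm.
1/f = 1/d_o + 1/d_i = 1/(131) + 1/(-330.1) = 0.004604, so f = 217 cm.
Since f is positive, the lens is converging.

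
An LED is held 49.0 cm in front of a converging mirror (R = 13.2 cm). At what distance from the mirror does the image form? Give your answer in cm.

7.63 cm

f = R/2 = 13.2/2 = 6.600 cm.
Mirror equation: 1/q = 1/f − 1/p = 1/(6.600) − 1/(49.0) = 0.1515 − 0.02041 = 0.1311, so q = 7.63 cm.
The image is real, inverted and reduced, in front of the mirror.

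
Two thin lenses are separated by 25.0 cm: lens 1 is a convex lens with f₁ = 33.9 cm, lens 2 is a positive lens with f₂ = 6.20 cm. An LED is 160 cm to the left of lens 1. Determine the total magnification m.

m = -0.0688

Lens 1: 1/d_i1 = 1/(33.9) − 1/(160) = 0.02325, so d_i1 = 43.01 cm; m₁ = −d_i1/d_o1 = -0.2688.
d_o2 = 25.0 − (43.01) = -18.01 cm (virtual object).
Lens 2: 1/d_i2 = 1/(6.20) − 1/(-18.01) = 0.2168, so d_i2 = 4.612 cm; m₂ = −d_i2/d_o2 = +0.2561.
m = m₁·m₂ = (-0.2688)(+0.2561) = -0.0688.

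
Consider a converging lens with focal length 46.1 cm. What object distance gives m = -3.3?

60.1 cm

m = −d_i/d_o ⇒ d_i = −m·d_o.
1/f = 1/d_o + 1/d_i = 1/d_o − 1/(m·d_o) = (1 − 1/m)/d_o, so d_o = f(1 − 1/m) = (46.10)(1 − 1/(-3.3)) = 60.1 cm.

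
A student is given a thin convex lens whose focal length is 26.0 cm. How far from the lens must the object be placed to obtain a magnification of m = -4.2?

m = −d_i/d_o ⇒ d_i = −m·d_o.
1/f = 1/d_o + 1/d_i = 1/d_o − 1/(m·d_o) = (1 − 1/m)/d_o, so d_o = f(1 − 1/m) = (26.00)(1 − 1/(-4.2)) = 32.2 cm.

32.2 cm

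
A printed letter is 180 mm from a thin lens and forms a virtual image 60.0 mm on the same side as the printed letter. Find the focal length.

f = -90.0 mm (diverging)

Virtual image ⇒ d_i = −60.0 mm.
1/f = 1/d_o + 1/d_i = 1/(180) + 1/(-60.0) = -0.01111, so f = -90.0 mm.
Since f is negative, the thin lens is diverging.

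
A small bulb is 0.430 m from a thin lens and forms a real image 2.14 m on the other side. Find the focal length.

Real image ⇒ d_i = +2.14 m.
1/f = 1/d_o + 1/d_i = 1/(0.430) + 1/(2.14) = 2.793, so f = 0.358 m.
Since f is positive, the thin lens is converging.

f = 0.358 m (converging)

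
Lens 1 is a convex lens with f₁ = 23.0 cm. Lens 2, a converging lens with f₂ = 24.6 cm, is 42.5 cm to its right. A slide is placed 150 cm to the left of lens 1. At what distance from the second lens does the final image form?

40.7 cm

Lens 1: 1/d_i1 = 1/f₁ − 1/d_o1 = 1/(23.0) − 1/(150) = 0.03681, so d_i1 = 27.17 cm.
The intermediate image is 27.17 cm to the right of lens 1, which is 42.5 − (27.17) = 15.33 cm to the left of lens 2, so d_o2 = +15.33 cm.
Lens 2: 1/d_i2 = 1/f₂ − 1/d_o2 = 1/(24.6) − 1/(15.33) = -0.02458, so d_i2 = -40.7 cm.
The final image is virtual, 40.7 cm to the left of lens 2 (overall magnification ≈ -0.48).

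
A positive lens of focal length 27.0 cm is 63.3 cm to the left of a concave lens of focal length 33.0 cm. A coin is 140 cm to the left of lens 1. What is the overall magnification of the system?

m = -0.125

Lens 1: 1/d_i1 = 1/(27.0) − 1/(140) = 0.02989, so d_i1 = 33.45 cm; m₁ = −d_i1/d_o1 = -0.2389.
d_o2 = 63.3 − (33.45) = 29.85 cm.
f₂ = −33.0 cm (diverging).
Lens 2: 1/d_i2 = 1/(-33.0) − 1/(29.85) = -0.06380, so d_i2 = -15.67 cm; m₂ = −d_i2/d_o2 = +0.5251.
m = m₁·m₂ = (-0.2389)(+0.5251) = -0.125.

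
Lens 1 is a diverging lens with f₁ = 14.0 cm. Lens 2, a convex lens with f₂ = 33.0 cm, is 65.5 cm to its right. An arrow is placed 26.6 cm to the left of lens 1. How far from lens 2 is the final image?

Lens 1 is diverging, so f₁ = −14.0 cm.
Lens 1: 1/d_i1 = 1/f₁ − 1/d_o1 = 1/(-14.0) − 1/(26.6) = -0.1090, so d_i1 = -9.172 cm.
The intermediate image is 9.172 cm to the left of lens 1 (virtual), which is 65.5 − (-9.172) = 74.67 cm to the left of lens 2, so d_o2 = +74.67 cm.
Lens 2: 1/d_i2 = 1/f₂ − 1/d_o2 = 1/(33.0) − 1/(74.67) = 0.01691, so d_i2 = 59.1 cm.
The final image is real, 59.1 cm to the right of lens 2 (overall magnification ≈ -0.27).

59.1 cm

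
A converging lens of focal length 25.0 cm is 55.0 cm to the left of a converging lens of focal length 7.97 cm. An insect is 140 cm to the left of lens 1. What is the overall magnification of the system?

m = +0.104

Lens 1: 1/d_i1 = 1/(25.0) − 1/(140) = 0.03286, so d_i1 = 30.43 cm; m₁ = −d_i1/d_o1 = -0.2174.
d_o2 = 55.0 − (30.43) = 24.57 cm.
Lens 2: 1/d_i2 = 1/(7.97) − 1/(24.57) = 0.08477, so d_i2 = 11.80 cm; m₂ = −d_i2/d_o2 = -0.4801.
m = m₁·m₂ = (-0.2174)(-0.4801) = +0.104.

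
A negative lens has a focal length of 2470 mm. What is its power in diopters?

P = -0.405 D

For a negative lens, f = −2470 mm.
f = -247 cm = -2.47 m.
P = 1/f = 1/(-2.47 m) = -0.405 D.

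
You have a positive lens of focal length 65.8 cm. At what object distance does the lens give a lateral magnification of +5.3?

m = −d_i/d_o ⇒ d_i = −m·d_o.
1/f = 1/d_o + 1/d_i = 1/d_o − 1/(m·d_o) = (1 − 1/m)/d_o, so d_o = f(1 − 1/m) = (65.80)(1 − 1/(+5.3)) = 53.4 cm.

53.4 cm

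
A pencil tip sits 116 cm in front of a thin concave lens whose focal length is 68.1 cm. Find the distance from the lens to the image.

42.9 cm

For a concave lens, f = -68.1 cm.
Lens equation: 1/q = 1/f − 1/p = 1/(-68.10) − 1/(116) = -0.01468 − 0.008621 = -0.02330, so q = -42.9 cm.
The image is virtual, upright and reduced, on the same side as the object.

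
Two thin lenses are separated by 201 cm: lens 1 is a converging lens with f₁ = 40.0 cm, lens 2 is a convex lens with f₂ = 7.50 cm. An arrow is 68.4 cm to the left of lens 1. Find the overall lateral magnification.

m = +0.109

Lens 1: 1/d_i1 = 1/(40.0) − 1/(68.4) = 0.01038, so d_i1 = 96.34 cm; m₁ = −d_i1/d_o1 = -1.408.
d_o2 = 201 − (96.34) = 104.7 cm.
Lens 2: 1/d_i2 = 1/(7.50) − 1/(104.7) = 0.1238, so d_i2 = 8.079 cm; m₂ = −d_i2/d_o2 = -0.07716.
m = m₁·m₂ = (-1.408)(-0.07716) = +0.109.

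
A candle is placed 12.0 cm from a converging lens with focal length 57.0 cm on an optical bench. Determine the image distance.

15.2 cm

Thin-lens equation: 1/q = 1/f − 1/p = 1/(57.00) − 1/(12.0) = 0.01754 − 0.08333 = -0.06579, so q = -15.2 cm.
The image is virtual, upright and enlarged, on the same side as the object.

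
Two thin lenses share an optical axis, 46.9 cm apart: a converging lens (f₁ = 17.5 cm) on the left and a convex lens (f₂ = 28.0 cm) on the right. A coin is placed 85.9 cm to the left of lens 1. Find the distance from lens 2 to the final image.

Lens 1: 1/d_i1 = 1/f₁ − 1/d_o1 = 1/(17.5) − 1/(85.9) = 0.04550, so d_i1 = 21.98 cm.
The intermediate image is 21.98 cm to the right of lens 1, which is 46.9 − (21.98) = 24.92 cm to the left of lens 2, so d_o2 = +24.92 cm.
Lens 2: 1/d_i2 = 1/f₂ − 1/d_o2 = 1/(28.0) − 1/(24.92) = -0.004414, so d_i2 = -227 cm.
The final image is virtual, 227 cm to the left of lens 2 (overall magnification ≈ -2.3).

227 cm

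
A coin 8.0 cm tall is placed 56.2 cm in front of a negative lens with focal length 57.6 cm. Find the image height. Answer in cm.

For a negative lens, f = -57.6 cm.
1/d_i = 1/f − 1/d_o = 1/(-57.60) − 1/(56.2) = -0.03515, so d_i = -28.45 cm.
m = −d_i/d_o = +0.5062.
|h_i| = |m|·h_o = 0.5062 × 8.0 = 4.05 cm. The image is virtual, upright and reduced, on the same side as the object.

4.05 cm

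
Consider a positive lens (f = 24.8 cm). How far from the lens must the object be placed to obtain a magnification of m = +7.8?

m = −d_i/d_o ⇒ d_i = −m·d_o.
1/f = 1/d_o + 1/d_i = 1/d_o − 1/(m·d_o) = (1 − 1/m)/d_o, so d_o = f(1 − 1/m) = (24.80)(1 − 1/(+7.8)) = 21.6 cm.

21.6 cm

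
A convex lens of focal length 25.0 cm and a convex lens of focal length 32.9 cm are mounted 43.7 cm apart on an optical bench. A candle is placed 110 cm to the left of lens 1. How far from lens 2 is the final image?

17.3 cm

Lens 1: 1/d_i1 = 1/f₁ − 1/d_o1 = 1/(25.0) − 1/(110) = 0.03091, so d_i1 = 32.35 cm.
The intermediate image is 32.35 cm to the right of lens 1, which is 43.7 − (32.35) = 11.35 cm to the left of lens 2, so d_o2 = +11.35 cm.
Lens 2: 1/d_i2 = 1/f₂ − 1/d_o2 = 1/(32.9) − 1/(11.35) = -0.05771, so d_i2 = -17.3 cm.
The final image is virtual, 17.3 cm to the left of lens 2 (overall magnification ≈ -0.45).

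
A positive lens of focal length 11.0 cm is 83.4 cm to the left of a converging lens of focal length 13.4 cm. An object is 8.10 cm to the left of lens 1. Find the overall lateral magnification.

Lens 1: 1/d_i1 = 1/(11.0) − 1/(8.10) = -0.03255, so d_i1 = -30.72 cm; m₁ = −d_i1/d_o1 = +3.793.
d_o2 = 83.4 − (-30.72) = 114.1 cm.
Lens 2: 1/d_i2 = 1/(13.4) − 1/(114.1) = 0.06586, so d_i2 = 15.18 cm; m₂ = −d_i2/d_o2 = -0.1331.
m = m₁·m₂ = (+3.793)(-0.1331) = -0.505.

m = -0.505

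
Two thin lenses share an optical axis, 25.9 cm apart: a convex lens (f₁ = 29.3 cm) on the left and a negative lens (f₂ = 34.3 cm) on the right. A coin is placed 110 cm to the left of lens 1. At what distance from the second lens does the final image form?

23.8 cm

Lens 1: 1/d_i1 = 1/f₁ − 1/d_o1 = 1/(29.3) − 1/(110) = 0.02504, so d_i1 = 39.94 cm.
The intermediate image is 39.94 cm to the right of lens 1, which lies 14.04 cm to the right of lens 2 — a virtual object — so d_o2 = −14.04 cm.
Lens 2 is diverging, so f₂ = −34.3 cm.
Lens 2: 1/d_i2 = 1/f₂ − 1/d_o2 = 1/(-34.3) − 1/(-14.04) = 0.04207, so d_i2 = 23.8 cm.
The final image is real, 23.8 cm to the right of lens 2 (overall magnification ≈ -0.61).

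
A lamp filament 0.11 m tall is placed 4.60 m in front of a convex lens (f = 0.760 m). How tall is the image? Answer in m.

1/d_i = 1/f − 1/d_o = 1/(0.7600) − 1/(4.60) = 1.098, so d_i = 0.9104 m.
m = −d_i/d_o = -0.1979.
|h_i| = |m|·h_o = 0.1979 × 0.11 = 0.0218 m. The image is real, inverted and reduced, on the far side of the lens.

0.0218 m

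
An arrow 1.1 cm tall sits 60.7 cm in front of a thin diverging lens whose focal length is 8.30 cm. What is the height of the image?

0.132 cm

For a diverging lens, f = -8.30 cm.
1/d_i = 1/f − 1/d_o = 1/(-8.300) − 1/(60.7) = -0.1370, so d_i = -7.302 cm.
m = −d_i/d_o = +0.1203.
|h_i| = |m|·h_o = 0.1203 × 1.1 = 0.132 cm. The image is virtual, upright and reduced, on the same side as the object.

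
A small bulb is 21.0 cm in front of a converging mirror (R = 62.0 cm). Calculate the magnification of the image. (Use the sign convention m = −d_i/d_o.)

f = R/2 = 62.0/2 = 31.00 cm.
1/d_i = 1/f − 1/d_o = 1/(31.00) − 1/(21.0) = -0.01536, so d_i = -65.10 cm.
m = −d_i/d_o = −(-65.10)/(21.0) = +3.10.
The image is virtual, upright and enlarged, behind the mirror.

m = +3.10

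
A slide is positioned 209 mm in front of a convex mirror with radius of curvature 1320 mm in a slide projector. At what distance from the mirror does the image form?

f = R/2 = 1320/2 = 660.0 mm; for a convex mirror, f = -660.0 mm.
Mirror equation: 1/q = 1/f − 1/p = 1/(-660.0) − 1/(209) = -0.001515 − 0.004785 = -0.006300, so q = -159 mm.
The image is virtual, upright and reduced, behind the mirror.

159 mm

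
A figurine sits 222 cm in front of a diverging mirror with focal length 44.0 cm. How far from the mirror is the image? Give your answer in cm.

36.7 cm

For a diverging mirror, f = -44.0 cm.
Mirror equation: 1/q = 1/f − 1/p = 1/(-44.00) − 1/(222) = -0.02273 − 0.004505 = -0.02723, so q = -36.7 cm.
The image is virtual, upright and reduced, behind the mirror.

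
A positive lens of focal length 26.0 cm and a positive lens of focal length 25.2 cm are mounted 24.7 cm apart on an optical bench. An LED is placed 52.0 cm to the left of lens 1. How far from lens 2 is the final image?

13.1 cm

Lens 1: 1/d_i1 = 1/f₁ − 1/d_o1 = 1/(26.0) − 1/(52.0) = 0.01923, so d_i1 = 52.00 cm.
The intermediate image is 52.00 cm to the right of lens 1, which lies 27.30 cm to the right of lens 2 — a virtual object — so d_o2 = −27.30 cm.
Lens 2: 1/d_i2 = 1/f₂ − 1/d_o2 = 1/(25.2) − 1/(-27.30) = 0.07631, so d_i2 = 13.1 cm.
The final image is real, 13.1 cm to the right of lens 2 (overall magnification ≈ -0.48).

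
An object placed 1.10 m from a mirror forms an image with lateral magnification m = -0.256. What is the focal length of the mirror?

m = −d_i/d_o ⇒ d_i = −m·d_o = −(-0.256)·(1.10) = 0.2816 m.
1/f = 1/d_o + 1/d_i = 1/(1.10) + 1/(0.2816) = 4.460, so f = 0.224 m.
Since f is positive, the mirror is concave.

f = 0.224 m (concave)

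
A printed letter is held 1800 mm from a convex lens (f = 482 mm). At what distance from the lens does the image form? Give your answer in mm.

Thin-lens equation: 1/d_i = 1/f − 1/d_o = 1/(482.0) − 1/(1800) = 0.002075 − 0.0005556 = 0.001519, so d_i = 658 mm.
The image is real, inverted and reduced, on the far side of the lens.

658 mm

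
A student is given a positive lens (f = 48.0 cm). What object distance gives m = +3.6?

34.7 cm

m = −d_i/d_o ⇒ d_i = −m·d_o.
1/f = 1/d_o + 1/d_i = 1/d_o − 1/(m·d_o) = (1 − 1/m)/d_o, so d_o = f(1 − 1/m) = (48.00)(1 − 1/(+3.6)) = 34.7 cm.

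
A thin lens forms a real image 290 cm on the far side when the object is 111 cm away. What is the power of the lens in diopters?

d_i = +290 cm.
1/f = 1/d_o + 1/d_i = 1/(111) + 1/(290) = 0.01246 cm⁻¹.
f = 80.27 cm = 0.8027 m, so P = 1/f = +1.25 D.

P = +1.25 D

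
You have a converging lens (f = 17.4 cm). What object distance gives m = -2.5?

24.4 cm

m = −d_i/d_o ⇒ d_i = −m·d_o.
1/f = 1/d_o + 1/d_i = 1/d_o − 1/(m·d_o) = (1 − 1/m)/d_o, so d_o = f(1 − 1/m) = (17.40)(1 − 1/(-2.5)) = 24.4 cm.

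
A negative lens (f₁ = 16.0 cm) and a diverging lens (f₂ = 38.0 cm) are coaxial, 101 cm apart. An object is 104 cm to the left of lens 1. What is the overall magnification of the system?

m = +0.0331

f₁ = −16.0 cm (diverging).
Lens 1: 1/d_i1 = 1/(-16.0) − 1/(104) = -0.07212, so d_i1 = -13.87 cm; m₁ = −d_i1/d_o1 = +0.1334.
d_o2 = 101 − (-13.87) = 114.9 cm.
f₂ = −38.0 cm (diverging).
Lens 2: 1/d_i2 = 1/(-38.0) − 1/(114.9) = -0.03502, so d_i2 = -28.56 cm; m₂ = −d_i2/d_o2 = +0.2485.
m = m₁·m₂ = (+0.1334)(+0.2485) = +0.0331.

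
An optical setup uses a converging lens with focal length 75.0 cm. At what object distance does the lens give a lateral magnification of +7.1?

m = −d_i/d_o ⇒ d_i = −m·d_o.
1/f = 1/d_o + 1/d_i = 1/d_o − 1/(m·d_o) = (1 − 1/m)/d_o, so d_o = f(1 − 1/m) = (75.00)(1 − 1/(+7.1)) = 64.4 cm.

64.4 cm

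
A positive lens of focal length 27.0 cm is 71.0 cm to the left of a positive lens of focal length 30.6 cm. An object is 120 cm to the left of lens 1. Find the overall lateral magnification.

Lens 1: 1/d_i1 = 1/(27.0) − 1/(120) = 0.02870, so d_i1 = 34.84 cm; m₁ = −d_i1/d_o1 = -0.2903.
d_o2 = 71.0 − (34.84) = 36.16 cm.
Lens 2: 1/d_i2 = 1/(30.6) − 1/(36.16) = 0.005025, so d_i2 = 199.0 cm; m₂ = −d_i2/d_o2 = -5.504.
m = m₁·m₂ = (-0.2903)(-5.504) = +1.60.

m = +1.60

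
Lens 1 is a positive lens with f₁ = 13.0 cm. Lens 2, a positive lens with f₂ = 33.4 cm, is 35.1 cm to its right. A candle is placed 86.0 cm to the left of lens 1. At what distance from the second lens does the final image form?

Lens 1: 1/d_i1 = 1/f₁ − 1/d_o1 = 1/(13.0) − 1/(86.0) = 0.06530, so d_i1 = 15.32 cm.
The intermediate image is 15.32 cm to the right of lens 1, which is 35.1 − (15.32) = 19.78 cm to the left of lens 2, so d_o2 = +19.78 cm.
Lens 2: 1/d_i2 = 1/f₂ − 1/d_o2 = 1/(33.4) − 1/(19.78) = -0.02062, so d_i2 = -48.5 cm.
The final image is virtual, 48.5 cm to the left of lens 2 (overall magnification ≈ -0.44).

48.5 cm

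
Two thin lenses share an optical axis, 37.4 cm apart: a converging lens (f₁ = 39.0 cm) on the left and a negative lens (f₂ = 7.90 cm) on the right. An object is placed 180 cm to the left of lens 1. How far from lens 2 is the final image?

21.8 cm

Lens 1: 1/d_i1 = 1/f₁ − 1/d_o1 = 1/(39.0) − 1/(180) = 0.02009, so d_i1 = 49.79 cm.
The intermediate image is 49.79 cm to the right of lens 1, which lies 12.39 cm to the right of lens 2 — a virtual object — so d_o2 = −12.39 cm.
Lens 2 is diverging, so f₂ = −7.90 cm.
Lens 2: 1/d_i2 = 1/f₂ − 1/d_o2 = 1/(-7.90) − 1/(-12.39) = -0.04587, so d_i2 = -21.8 cm.
The final image is virtual, 21.8 cm to the left of lens 2 (overall magnification ≈ 0.49).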